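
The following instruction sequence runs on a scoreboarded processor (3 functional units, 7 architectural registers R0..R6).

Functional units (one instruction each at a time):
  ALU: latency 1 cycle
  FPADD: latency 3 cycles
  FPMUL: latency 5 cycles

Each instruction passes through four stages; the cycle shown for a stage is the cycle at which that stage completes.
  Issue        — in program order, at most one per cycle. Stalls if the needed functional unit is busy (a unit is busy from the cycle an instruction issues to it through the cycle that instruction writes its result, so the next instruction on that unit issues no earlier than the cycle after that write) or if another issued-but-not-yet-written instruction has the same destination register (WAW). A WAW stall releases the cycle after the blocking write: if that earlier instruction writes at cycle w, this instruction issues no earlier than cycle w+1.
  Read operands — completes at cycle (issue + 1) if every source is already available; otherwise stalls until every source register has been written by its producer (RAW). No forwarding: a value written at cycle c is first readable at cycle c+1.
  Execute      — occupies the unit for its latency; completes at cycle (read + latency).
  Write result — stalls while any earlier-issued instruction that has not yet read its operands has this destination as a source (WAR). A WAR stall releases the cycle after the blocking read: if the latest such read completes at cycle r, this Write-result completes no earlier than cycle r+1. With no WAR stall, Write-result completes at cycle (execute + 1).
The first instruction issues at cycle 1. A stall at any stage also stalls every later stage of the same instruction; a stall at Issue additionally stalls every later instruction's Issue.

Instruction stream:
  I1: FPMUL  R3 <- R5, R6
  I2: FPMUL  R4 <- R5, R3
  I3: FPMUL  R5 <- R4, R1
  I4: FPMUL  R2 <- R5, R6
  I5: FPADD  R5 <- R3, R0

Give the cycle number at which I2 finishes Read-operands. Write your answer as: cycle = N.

I1: IS=1 RO=2 EX=7 WR=8
I2: IS=9 RO=10 EX=15 WR=16  [struct: FPMUL busy until I1 writes@8]
I3: IS=17 RO=18 EX=23 WR=24  [struct: FPMUL busy until I2 writes@16]
I4: IS=25 RO=26 EX=31 WR=32  [struct: FPMUL busy until I3 writes@24]
I5: IS=26 RO=27 EX=30 WR=31

cycle = 10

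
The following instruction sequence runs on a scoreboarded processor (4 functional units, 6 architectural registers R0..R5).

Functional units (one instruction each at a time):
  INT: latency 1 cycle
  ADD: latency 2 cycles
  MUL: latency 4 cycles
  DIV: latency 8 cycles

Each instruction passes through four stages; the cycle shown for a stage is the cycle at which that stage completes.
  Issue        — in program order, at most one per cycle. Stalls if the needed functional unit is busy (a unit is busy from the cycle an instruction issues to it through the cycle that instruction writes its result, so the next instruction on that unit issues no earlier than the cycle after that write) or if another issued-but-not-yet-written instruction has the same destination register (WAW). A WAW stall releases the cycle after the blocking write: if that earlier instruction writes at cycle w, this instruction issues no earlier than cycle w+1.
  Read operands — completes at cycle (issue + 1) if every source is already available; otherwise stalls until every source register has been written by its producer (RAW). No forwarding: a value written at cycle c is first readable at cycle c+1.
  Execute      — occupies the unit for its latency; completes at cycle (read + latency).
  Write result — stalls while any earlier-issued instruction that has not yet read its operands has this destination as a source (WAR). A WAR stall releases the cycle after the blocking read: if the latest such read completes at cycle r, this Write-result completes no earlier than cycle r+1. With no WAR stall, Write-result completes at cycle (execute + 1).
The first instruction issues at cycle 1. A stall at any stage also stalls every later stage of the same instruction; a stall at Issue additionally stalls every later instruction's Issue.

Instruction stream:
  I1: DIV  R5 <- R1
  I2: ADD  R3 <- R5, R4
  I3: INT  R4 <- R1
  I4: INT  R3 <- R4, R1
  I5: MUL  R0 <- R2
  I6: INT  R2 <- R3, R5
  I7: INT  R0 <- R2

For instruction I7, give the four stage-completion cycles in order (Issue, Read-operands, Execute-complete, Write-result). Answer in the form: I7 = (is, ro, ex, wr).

[1] issue I1 (DIV)
[2] I1 read-ops, issue I2 (ADD)
[3] issue I3 (INT)
[4] I3 read-ops
[5] I3 finished on INT
[10] I1 finished on DIV
[11] I1→R5
[12] I2 read-ops
[13] I3→R4
[14] I2 finished on ADD
[15] I2→R3
[16] issue I4 (INT)
[17] I4 read-ops, issue I5 (MUL)
[18] I4 finished on INT, I5 read-ops
[19] I4→R3
[20] issue I6 (INT)
[21] I6 read-ops
[22] I5 finished on MUL, I6 finished on INT
[23] I5→R0, I6→R2
[24] issue I7 (INT)
[25] I7 read-ops
[26] I7 finished on INT
[27] I7→R0

I7 = (24, 25, 26, 27)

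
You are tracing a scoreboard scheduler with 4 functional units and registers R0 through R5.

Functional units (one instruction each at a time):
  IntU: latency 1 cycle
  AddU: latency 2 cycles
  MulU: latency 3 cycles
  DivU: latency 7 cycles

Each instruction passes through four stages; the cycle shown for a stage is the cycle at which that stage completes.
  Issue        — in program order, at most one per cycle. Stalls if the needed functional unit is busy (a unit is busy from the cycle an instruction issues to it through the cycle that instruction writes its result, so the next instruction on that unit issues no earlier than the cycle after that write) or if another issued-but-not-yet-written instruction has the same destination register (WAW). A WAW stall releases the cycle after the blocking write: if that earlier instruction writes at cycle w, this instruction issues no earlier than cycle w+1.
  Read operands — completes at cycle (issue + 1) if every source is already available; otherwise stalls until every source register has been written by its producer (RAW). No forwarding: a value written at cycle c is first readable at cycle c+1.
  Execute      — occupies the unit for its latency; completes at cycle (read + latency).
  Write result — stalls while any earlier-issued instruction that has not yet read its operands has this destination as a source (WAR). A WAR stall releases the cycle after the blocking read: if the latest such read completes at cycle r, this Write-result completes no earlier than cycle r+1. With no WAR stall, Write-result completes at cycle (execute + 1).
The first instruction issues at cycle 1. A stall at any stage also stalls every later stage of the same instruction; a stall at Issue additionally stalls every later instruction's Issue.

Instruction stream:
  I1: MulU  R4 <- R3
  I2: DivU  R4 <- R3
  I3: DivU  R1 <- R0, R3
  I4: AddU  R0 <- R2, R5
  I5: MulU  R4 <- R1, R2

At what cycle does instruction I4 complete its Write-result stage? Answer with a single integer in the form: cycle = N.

[1] I1→MulU
[2] I1 RO
[5] I1 EX
[6] I1 WR R4
[7] I2→DivU
[8] I2 RO
[15] I2 EX
[16] I2 WR R4
[17] I3→DivU
[18] I3 RO | I4→AddU
[19] I4 RO | I5→MulU
[21] I4 EX
[22] I4 WR R0
[25] I3 EX
[26] I3 WR R1
[27] I5 RO
[30] I5 EX
[31] I5 WR R4

cycle = 22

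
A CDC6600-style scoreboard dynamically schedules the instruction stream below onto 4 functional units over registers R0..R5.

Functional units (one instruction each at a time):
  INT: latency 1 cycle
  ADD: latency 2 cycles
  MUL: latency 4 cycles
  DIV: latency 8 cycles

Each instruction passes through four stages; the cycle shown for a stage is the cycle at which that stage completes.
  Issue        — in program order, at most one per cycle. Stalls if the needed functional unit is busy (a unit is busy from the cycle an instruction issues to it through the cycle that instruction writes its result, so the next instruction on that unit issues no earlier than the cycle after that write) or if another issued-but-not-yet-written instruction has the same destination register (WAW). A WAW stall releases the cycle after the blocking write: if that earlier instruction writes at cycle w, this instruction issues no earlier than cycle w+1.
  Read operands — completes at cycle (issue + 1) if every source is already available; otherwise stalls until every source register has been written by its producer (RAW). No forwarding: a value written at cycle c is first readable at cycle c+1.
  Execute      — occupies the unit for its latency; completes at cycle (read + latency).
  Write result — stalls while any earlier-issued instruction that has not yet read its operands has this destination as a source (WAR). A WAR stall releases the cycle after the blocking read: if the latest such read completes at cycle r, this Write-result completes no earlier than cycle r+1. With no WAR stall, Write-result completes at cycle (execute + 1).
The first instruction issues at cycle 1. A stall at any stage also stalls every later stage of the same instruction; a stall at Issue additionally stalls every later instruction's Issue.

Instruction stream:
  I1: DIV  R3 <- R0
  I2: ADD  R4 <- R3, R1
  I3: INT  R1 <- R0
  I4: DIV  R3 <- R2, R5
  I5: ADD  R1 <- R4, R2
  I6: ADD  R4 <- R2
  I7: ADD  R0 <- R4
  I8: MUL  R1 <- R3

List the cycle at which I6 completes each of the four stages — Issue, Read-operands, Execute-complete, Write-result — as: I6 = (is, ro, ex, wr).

I6 = (21, 22, 24, 25)

c1: issue I1 (DIV)
c2: I1 read-ops, issue I2 (ADD)
c3: issue I3 (INT)
c4: I3 read-ops
c5: I3 finished on INT
c10: I1 finished on DIV
c11: I1→R3
c12: I2 read-ops, issue I4 (DIV)
c13: I3→R1, I4 read-ops
c14: I2 finished on ADD
c15: I2→R4
c16: issue I5 (ADD)
c17: I5 read-ops
c19: I5 finished on ADD
c20: I5→R1
c21: I4 finished on DIV, issue I6 (ADD)
c22: I4→R3, I6 read-ops
c24: I6 finished on ADD
c25: I6→R4
c26: issue I7 (ADD)
c27: I7 read-ops, issue I8 (MUL)
c28: I8 read-ops
c29: I7 finished on ADD
c30: I7→R0
c32: I8 finished on MUL
c33: I8→R1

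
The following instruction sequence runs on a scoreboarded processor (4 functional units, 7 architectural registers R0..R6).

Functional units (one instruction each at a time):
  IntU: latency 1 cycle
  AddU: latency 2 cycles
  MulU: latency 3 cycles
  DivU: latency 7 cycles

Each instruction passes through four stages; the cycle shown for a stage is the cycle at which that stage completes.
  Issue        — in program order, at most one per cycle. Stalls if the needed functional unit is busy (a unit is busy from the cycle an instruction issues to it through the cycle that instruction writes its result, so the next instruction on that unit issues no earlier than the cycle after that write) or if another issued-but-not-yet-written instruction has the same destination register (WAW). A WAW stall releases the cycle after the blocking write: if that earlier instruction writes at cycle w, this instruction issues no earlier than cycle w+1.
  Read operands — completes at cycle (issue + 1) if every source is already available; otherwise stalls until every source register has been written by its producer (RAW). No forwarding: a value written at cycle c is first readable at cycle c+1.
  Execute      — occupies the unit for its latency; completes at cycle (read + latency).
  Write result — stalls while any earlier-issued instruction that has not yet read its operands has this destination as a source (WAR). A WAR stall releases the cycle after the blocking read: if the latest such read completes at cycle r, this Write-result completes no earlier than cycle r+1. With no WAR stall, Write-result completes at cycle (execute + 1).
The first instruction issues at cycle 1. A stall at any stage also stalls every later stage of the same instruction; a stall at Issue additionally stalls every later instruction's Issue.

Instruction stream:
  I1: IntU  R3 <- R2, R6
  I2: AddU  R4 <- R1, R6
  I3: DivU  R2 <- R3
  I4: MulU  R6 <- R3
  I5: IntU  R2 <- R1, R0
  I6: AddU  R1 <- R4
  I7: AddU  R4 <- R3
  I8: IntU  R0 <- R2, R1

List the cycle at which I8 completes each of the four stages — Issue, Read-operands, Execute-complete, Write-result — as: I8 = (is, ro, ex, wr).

1) issue 1, read 2, done 3, write 4
2) issue 2, read 3, done 5, write 6
3) issue 3, read 5, done 12, write 13  <RAW R3: wait I1 write@4>
4) issue 4, read 5, done 8, write 9
5) issue 14, read 15, done 16, write 17  <WAW R2: wait I3 write@13>
6) issue 15, read 16, done 18, write 19
7) issue 20, read 21, done 23, write 24  <struct: AddU busy until I6 writes@19>
8) issue 21, read 22, done 23, write 24

I8 = (21, 22, 23, 24)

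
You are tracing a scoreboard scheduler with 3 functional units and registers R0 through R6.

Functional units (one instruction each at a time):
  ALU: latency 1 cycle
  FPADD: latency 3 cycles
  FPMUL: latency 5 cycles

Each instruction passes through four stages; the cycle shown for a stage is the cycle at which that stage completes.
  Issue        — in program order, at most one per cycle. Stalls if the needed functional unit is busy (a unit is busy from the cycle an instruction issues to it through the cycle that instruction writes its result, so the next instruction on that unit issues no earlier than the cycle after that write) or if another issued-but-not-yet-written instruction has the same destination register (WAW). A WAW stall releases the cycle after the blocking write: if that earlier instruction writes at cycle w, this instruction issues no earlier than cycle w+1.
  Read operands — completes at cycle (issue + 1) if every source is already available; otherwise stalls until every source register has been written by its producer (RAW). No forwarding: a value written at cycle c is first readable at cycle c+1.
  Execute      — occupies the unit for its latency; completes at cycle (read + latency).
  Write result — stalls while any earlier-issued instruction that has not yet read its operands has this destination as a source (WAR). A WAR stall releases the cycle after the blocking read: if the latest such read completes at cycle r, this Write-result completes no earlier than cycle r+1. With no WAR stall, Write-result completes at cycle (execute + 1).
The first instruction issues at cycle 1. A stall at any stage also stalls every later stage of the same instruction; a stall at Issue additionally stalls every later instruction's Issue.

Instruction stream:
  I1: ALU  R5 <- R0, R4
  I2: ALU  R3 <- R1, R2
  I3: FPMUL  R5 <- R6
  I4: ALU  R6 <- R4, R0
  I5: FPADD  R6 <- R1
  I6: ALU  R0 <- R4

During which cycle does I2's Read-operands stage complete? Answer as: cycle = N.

t=1  issue I1 (ALU)
t=2  I1 read-ops
t=3  I1 finished on ALU
t=4  I1→R5
t=5  issue I2 (ALU)
t=6  I2 read-ops; issue I3 (FPMUL)
t=7  I2 finished on ALU; I3 read-ops
t=8  I2→R3
t=9  issue I4 (ALU)
t=10  I4 read-ops
t=11  I4 finished on ALU
t=12  I3 finished on FPMUL; I4→R6
t=13  I3→R5; issue I5 (FPADD)
t=14  I5 read-ops; issue I6 (ALU)
t=15  I6 read-ops
t=16  I6 finished on ALU
t=17  I5 finished on FPADD; I6→R0
t=18  I5→R6

cycle = 6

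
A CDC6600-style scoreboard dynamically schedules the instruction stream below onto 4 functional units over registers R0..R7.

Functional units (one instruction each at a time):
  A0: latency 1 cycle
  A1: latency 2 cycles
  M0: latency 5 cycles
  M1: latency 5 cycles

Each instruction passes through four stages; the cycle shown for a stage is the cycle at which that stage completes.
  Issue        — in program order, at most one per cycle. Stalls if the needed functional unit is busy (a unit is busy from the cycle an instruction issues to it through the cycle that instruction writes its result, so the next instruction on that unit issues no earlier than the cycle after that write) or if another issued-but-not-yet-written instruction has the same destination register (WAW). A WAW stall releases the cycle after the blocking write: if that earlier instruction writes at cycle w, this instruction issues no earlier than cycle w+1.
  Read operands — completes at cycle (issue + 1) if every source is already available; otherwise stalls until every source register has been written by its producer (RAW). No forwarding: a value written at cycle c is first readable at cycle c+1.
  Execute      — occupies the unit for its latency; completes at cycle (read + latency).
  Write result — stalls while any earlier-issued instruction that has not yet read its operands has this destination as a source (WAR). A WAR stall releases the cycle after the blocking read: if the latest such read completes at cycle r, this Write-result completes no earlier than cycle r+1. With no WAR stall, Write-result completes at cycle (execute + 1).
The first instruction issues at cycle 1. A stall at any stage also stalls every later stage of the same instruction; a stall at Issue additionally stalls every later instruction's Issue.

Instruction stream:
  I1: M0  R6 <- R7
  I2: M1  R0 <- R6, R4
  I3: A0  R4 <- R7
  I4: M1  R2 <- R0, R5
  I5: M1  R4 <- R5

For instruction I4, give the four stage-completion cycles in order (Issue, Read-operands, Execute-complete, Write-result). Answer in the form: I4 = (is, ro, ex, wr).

I4 = (16, 17, 22, 23)

cycle 1: issue I1 (M0)
cycle 2: I1 read-ops; issue I2 (M1)
cycle 3: issue I3 (A0)
cycle 4: I3 read-ops
cycle 5: I3 finished on A0
cycle 7: I1 finished on M0
cycle 8: I1→R6
cycle 9: I2 read-ops
cycle 10: I3→R4
cycle 14: I2 finished on M1
cycle 15: I2→R0
cycle 16: issue I4 (M1)
cycle 17: I4 read-ops
cycle 22: I4 finished on M1
cycle 23: I4→R2
cycle 24: issue I5 (M1)
cycle 25: I5 read-ops
cycle 30: I5 finished on M1
cycle 31: I5→R4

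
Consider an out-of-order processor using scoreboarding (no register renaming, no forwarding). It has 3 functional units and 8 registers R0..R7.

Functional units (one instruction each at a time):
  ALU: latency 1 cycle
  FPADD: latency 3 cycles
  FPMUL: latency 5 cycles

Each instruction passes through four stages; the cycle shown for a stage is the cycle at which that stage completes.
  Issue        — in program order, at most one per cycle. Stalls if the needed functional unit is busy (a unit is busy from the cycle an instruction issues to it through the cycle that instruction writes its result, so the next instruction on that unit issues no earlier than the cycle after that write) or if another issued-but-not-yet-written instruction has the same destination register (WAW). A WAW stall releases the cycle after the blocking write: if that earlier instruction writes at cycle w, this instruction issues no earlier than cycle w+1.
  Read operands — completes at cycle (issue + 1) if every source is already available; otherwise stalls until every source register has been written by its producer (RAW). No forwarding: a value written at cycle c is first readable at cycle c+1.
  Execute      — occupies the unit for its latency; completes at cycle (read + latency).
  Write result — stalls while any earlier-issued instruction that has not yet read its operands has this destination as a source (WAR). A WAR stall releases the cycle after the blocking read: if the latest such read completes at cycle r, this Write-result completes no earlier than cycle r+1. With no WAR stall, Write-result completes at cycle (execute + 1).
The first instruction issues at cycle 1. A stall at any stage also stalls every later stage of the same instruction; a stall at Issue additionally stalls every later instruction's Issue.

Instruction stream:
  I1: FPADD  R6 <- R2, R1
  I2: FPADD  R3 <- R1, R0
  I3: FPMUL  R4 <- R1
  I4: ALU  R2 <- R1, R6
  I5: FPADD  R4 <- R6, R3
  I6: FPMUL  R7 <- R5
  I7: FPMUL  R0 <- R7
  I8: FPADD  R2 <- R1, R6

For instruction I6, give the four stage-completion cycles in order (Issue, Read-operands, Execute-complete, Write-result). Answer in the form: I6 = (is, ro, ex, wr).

I6 = (17, 18, 23, 24)

cycle 1: I1→FPADD
cycle 2: I1 RO
cycle 5: I1 EX
cycle 6: I1 WR R6
cycle 7: I2→FPADD
cycle 8: I2 RO | I3→FPMUL
cycle 9: I3 RO | I4→ALU
cycle 10: I4 RO
cycle 11: I2 EX | I4 EX
cycle 12: I2 WR R3 | I4 WR R2
cycle 14: I3 EX
cycle 15: I3 WR R4
cycle 16: I5→FPADD
cycle 17: I5 RO | I6→FPMUL
cycle 18: I6 RO
cycle 20: I5 EX
cycle 21: I5 WR R4
cycle 23: I6 EX
cycle 24: I6 WR R7
cycle 25: I7→FPMUL
cycle 26: I7 RO | I8→FPADD
cycle 27: I8 RO
cycle 30: I8 EX
cycle 31: I7 EX | I8 WR R2
cycle 32: I7 WR R0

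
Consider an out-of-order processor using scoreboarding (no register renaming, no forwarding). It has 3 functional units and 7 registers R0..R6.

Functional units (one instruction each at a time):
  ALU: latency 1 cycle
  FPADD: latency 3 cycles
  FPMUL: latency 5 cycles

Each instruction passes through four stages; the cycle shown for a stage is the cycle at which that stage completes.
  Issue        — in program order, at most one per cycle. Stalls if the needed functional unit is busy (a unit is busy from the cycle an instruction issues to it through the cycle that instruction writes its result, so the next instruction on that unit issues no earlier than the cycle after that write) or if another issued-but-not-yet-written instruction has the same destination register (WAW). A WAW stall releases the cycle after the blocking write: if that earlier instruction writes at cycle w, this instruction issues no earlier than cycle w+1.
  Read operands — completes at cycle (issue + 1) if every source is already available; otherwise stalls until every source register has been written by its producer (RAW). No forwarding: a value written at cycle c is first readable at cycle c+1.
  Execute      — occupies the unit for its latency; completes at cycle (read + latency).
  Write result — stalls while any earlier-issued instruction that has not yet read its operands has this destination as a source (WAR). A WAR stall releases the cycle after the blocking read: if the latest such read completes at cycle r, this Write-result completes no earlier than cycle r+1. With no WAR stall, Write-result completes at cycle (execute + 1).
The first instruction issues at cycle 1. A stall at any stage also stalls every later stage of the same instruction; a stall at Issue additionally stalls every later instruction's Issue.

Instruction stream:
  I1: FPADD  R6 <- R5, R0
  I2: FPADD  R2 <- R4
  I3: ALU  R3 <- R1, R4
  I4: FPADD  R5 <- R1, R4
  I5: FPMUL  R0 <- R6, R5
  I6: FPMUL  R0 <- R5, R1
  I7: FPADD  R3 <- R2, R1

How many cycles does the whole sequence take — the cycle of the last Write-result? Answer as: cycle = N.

[1] issue I1 (FPADD)
[2] I1 read-ops
[5] I1 finished on FPADD
[6] I1→R6
[7] issue I2 (FPADD)
[8] I2 read-ops, issue I3 (ALU)
[9] I3 read-ops
[10] I3 finished on ALU
[11] I2 finished on FPADD, I3→R3
[12] I2→R2
[13] issue I4 (FPADD)
[14] I4 read-ops, issue I5 (FPMUL)
[17] I4 finished on FPADD
[18] I4→R5
[19] I5 read-ops
[24] I5 finished on FPMUL
[25] I5→R0
[26] issue I6 (FPMUL)
[27] I6 read-ops, issue I7 (FPADD)
[28] I7 read-ops
[31] I7 finished on FPADD
[32] I6 finished on FPMUL, I7→R3
[33] I6→R0

cycle = 33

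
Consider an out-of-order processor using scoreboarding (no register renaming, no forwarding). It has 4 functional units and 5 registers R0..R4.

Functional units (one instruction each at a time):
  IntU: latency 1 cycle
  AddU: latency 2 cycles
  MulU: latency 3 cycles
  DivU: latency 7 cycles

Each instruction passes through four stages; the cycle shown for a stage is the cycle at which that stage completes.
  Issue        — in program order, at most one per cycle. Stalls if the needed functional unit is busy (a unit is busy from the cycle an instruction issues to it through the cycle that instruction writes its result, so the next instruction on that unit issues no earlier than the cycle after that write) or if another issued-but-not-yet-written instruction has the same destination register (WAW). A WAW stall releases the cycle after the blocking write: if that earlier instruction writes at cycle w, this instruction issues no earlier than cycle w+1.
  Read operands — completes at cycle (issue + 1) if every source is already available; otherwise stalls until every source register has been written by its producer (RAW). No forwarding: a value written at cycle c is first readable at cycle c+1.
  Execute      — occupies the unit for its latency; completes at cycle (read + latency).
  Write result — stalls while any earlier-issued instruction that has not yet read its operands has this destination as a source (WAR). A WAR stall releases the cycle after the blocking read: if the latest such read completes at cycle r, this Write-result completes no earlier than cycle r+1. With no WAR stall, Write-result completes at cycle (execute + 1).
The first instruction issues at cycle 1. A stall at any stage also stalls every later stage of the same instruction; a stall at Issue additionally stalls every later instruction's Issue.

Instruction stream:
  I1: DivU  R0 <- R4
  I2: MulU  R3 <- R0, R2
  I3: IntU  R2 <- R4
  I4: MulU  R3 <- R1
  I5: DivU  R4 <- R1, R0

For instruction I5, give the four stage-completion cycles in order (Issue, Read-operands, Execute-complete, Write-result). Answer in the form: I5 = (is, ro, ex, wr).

c1: I1 issues→DivU
c2: I1 reads · I2 issues→MulU
c3: I3 issues→IntU
c4: I3 reads
c5: I3 exec-done
c9: I1 exec-done
c10: I1 writes R0
c11: I2 reads
c12: I3 writes R2
c14: I2 exec-done
c15: I2 writes R3
c16: I4 issues→MulU
c17: I4 reads · I5 issues→DivU
c18: I5 reads
c20: I4 exec-done
c21: I4 writes R3
c25: I5 exec-done
c26: I5 writes R4

I5 = (17, 18, 25, 26)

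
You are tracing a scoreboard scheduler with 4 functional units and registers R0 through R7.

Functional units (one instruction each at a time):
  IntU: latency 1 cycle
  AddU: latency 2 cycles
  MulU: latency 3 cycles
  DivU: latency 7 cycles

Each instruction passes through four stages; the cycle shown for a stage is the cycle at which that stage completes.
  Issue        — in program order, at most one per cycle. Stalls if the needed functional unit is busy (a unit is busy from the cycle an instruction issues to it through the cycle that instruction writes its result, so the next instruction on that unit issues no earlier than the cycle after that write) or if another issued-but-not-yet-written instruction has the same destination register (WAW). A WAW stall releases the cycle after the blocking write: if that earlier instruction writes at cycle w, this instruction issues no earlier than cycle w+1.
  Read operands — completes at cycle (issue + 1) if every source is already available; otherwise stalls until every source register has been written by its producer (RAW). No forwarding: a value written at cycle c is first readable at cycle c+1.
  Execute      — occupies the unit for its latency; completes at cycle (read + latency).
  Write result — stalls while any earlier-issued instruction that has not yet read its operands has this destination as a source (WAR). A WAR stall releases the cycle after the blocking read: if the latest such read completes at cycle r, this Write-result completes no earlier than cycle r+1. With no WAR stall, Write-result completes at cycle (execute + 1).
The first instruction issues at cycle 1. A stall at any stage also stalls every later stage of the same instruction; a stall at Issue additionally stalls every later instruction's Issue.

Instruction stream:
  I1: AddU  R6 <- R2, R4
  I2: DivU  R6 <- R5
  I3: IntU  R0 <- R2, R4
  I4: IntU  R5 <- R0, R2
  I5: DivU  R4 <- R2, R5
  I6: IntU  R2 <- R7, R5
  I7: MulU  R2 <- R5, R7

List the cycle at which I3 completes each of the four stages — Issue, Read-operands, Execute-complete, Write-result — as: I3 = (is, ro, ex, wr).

I3 = (7, 8, 9, 10)

t=1  issue I1 (AddU)
t=2  I1 read-ops
t=4  I1 finished on AddU
t=5  I1→R6
t=6  issue I2 (DivU)
t=7  I2 read-ops · issue I3 (IntU)
t=8  I3 read-ops
t=9  I3 finished on IntU
t=10  I3→R0
t=11  issue I4 (IntU)
t=12  I4 read-ops
t=13  I4 finished on IntU
t=14  I2 finished on DivU · I4→R5
t=15  I2→R6
t=16  issue I5 (DivU)
t=17  I5 read-ops · issue I6 (IntU)
t=18  I6 read-ops
t=19  I6 finished on IntU
t=20  I6→R2
t=21  issue I7 (MulU)
t=22  I7 read-ops
t=24  I5 finished on DivU
t=25  I5→R4 · I7 finished on MulU
t=26  I7→R2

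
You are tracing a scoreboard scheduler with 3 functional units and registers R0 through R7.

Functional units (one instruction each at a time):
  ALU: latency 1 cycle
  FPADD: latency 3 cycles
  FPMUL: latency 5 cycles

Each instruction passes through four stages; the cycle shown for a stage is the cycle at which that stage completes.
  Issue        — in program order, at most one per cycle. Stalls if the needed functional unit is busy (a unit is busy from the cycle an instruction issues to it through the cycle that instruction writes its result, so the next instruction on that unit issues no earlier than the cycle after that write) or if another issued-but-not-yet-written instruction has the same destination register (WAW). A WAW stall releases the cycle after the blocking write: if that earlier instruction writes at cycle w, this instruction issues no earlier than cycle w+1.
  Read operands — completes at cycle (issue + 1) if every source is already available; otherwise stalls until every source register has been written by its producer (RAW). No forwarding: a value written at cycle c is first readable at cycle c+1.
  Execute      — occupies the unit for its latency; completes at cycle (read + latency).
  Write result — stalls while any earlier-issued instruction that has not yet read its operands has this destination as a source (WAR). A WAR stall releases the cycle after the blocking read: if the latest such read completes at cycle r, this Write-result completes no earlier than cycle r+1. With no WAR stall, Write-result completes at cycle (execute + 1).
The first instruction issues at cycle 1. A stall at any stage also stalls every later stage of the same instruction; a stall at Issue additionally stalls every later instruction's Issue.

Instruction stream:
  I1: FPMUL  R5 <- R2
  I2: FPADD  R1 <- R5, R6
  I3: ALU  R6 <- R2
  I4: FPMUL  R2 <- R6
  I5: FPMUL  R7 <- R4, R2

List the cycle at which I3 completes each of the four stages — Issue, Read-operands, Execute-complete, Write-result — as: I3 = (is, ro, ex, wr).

I1: IS=1 RO=2 EX=7 WR=8
I2: IS=2 RO=9 EX=12 WR=13  [RAW R5: wait I1 write@8]
I3: IS=3 RO=4 EX=5 WR=10  [WAR R6: wait I2 read@9]
I4: IS=9 RO=11 EX=16 WR=17  [struct: FPMUL busy until I1 writes@8; RAW R6: wait I3 write@10]
I5: IS=18 RO=19 EX=24 WR=25  [struct: FPMUL busy until I4 writes@17]

I3 = (3, 4, 5, 10)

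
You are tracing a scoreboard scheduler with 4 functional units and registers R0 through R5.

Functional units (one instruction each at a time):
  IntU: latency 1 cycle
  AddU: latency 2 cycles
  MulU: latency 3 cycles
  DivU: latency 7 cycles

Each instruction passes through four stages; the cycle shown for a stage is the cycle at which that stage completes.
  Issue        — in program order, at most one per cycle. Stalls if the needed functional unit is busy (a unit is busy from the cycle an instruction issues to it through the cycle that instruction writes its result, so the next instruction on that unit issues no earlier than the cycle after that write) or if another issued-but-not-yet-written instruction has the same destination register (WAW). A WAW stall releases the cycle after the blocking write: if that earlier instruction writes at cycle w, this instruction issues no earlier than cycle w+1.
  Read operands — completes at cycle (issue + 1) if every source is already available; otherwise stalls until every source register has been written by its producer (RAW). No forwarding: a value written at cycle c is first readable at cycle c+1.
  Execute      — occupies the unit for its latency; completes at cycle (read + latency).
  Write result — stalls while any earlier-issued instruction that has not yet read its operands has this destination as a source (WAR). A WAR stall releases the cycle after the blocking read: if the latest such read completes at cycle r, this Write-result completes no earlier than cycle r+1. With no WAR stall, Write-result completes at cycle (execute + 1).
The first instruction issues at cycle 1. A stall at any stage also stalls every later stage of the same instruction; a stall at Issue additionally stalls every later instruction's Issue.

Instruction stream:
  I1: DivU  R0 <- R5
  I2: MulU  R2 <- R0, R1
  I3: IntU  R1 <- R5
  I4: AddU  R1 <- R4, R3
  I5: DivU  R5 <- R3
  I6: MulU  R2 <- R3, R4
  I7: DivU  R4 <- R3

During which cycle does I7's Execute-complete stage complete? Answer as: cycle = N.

cycle = 32

[1] I1 dispatched to DivU
[2] I1 operands ready; I2 dispatched to MulU
[3] I3 dispatched to IntU
[4] I3 operands ready
[5] I3 complete
[9] I1 complete
[10] R0←I1
[11] I2 operands ready
[12] R1←I3
[13] I4 dispatched to AddU
[14] I2 complete; I4 operands ready; I5 dispatched to DivU
[15] R2←I2; I5 operands ready
[16] I4 complete; I6 dispatched to MulU
[17] R1←I4; I6 operands ready
[20] I6 complete
[21] R2←I6
[22] I5 complete
[23] R5←I5
[24] I7 dispatched to DivU
[25] I7 operands ready
[32] I7 complete
[33] R4←I7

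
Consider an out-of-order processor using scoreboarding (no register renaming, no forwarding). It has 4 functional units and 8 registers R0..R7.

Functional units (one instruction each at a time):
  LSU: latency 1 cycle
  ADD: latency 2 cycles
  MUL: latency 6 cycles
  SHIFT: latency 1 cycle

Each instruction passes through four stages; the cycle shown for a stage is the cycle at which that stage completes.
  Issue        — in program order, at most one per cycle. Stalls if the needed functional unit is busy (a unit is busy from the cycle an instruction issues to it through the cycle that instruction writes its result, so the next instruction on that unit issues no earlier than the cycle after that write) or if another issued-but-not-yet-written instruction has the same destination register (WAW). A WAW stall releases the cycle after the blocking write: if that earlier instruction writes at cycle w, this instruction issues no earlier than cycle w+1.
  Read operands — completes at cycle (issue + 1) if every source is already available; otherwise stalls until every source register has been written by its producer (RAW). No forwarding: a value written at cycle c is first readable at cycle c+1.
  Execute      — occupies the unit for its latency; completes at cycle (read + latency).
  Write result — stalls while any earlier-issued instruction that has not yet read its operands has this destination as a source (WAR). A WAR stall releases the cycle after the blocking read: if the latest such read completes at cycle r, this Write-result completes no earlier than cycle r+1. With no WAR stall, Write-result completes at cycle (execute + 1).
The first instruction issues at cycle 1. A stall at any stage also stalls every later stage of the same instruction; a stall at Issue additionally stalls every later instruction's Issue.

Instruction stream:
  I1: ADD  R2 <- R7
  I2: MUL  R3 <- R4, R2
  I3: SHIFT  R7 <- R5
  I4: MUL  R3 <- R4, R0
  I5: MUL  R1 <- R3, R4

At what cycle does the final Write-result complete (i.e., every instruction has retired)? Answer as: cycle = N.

cycle = 31

I1  is:1  ro:2  ex:4  wr:5
I2  is:2  ro:6  ex:12  wr:13  — RAW R2: wait I1 write@5
I3  is:3  ro:4  ex:5  wr:6
I4  is:14  ro:15  ex:21  wr:22  — struct: MUL busy until I2 writes@13
I5  is:23  ro:24  ex:30  wr:31  — struct: MUL busy until I4 writes@22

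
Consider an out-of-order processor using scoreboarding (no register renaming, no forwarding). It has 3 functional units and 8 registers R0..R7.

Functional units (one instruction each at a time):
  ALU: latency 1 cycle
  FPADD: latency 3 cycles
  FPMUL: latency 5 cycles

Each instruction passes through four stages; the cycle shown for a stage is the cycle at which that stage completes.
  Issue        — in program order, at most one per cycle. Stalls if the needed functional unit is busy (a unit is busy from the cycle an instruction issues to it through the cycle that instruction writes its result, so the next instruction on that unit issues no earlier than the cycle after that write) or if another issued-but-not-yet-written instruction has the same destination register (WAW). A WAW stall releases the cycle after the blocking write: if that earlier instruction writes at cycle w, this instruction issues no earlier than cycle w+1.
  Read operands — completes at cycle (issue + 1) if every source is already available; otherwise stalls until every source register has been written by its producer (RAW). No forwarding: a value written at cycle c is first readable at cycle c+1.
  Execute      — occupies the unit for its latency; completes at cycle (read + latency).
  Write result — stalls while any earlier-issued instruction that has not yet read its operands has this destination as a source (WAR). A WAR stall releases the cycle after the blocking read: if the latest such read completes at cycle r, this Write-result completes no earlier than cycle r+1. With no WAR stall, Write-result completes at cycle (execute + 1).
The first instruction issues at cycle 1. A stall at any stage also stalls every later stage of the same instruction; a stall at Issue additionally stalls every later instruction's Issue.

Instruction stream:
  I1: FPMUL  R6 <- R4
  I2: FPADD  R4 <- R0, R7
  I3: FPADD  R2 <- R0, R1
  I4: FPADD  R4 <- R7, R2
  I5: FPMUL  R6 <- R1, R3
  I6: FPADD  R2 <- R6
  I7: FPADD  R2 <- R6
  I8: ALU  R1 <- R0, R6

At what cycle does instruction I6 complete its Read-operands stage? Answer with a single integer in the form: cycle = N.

I1  is:1  ro:2  ex:7  wr:8
I2  is:2  ro:3  ex:6  wr:7
I3  is:8  ro:9  ex:12  wr:13  — struct: FPADD busy until I2 writes@7
I4  is:14  ro:15  ex:18  wr:19  — struct: FPADD busy until I3 writes@13
I5  is:15  ro:16  ex:21  wr:22
I6  is:20  ro:23  ex:26  wr:27  — struct: FPADD busy until I4 writes@19, RAW R6: wait I5 write@22
I7  is:28  ro:29  ex:32  wr:33  — struct: FPADD busy until I6 writes@27
I8  is:29  ro:30  ex:31  wr:32

cycle = 23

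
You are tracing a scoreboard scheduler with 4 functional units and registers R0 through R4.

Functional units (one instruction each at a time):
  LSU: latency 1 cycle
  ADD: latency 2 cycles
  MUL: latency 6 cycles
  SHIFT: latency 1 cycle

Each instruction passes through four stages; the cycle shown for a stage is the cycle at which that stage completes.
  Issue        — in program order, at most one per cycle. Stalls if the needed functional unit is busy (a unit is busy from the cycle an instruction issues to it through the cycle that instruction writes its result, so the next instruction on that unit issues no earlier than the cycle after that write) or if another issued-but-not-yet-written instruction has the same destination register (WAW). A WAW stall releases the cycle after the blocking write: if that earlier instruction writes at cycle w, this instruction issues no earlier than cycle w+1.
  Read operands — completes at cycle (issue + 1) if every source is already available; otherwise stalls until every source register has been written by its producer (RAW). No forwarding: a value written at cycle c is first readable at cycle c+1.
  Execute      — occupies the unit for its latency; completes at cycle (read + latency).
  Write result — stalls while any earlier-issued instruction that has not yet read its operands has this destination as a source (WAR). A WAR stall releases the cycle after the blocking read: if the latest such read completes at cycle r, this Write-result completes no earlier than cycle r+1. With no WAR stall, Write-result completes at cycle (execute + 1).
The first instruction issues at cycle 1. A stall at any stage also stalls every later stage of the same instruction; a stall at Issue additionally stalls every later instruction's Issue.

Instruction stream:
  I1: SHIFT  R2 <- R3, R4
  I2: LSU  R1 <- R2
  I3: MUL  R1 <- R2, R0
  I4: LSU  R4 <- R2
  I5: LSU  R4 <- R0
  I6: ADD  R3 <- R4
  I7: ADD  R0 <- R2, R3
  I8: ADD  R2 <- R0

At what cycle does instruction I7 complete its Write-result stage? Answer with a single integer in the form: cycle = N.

cycle = 25

[I1] 1/2/3/4
[I2] 2/5/6/7  (RAW R2: wait I1 write@4)
[I3] 8/9/15/16  (WAW R1: wait I2 write@7)
[I4] 9/10/11/12
[I5] 13/14/15/16  (struct: LSU busy until I4 writes@12)
[I6] 14/17/19/20  (RAW R4: wait I5 write@16)
[I7] 21/22/24/25  (struct: ADD busy until I6 writes@20)
[I8] 26/27/29/30  (struct: ADD busy until I7 writes@25)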